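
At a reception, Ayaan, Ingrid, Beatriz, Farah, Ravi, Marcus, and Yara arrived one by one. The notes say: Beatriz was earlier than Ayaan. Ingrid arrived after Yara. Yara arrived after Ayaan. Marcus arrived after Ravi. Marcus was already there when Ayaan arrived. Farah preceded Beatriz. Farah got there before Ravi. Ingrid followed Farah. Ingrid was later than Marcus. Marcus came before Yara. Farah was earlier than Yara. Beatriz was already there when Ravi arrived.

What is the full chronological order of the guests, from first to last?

Farah, Beatriz, Ravi, Marcus, Ayaan, Yara, Ingrid

The constraints fix every adjacent pair, so only one ordering works:
Farah → Beatriz → Ravi → Marcus → Ayaan → Yara → Ingrid.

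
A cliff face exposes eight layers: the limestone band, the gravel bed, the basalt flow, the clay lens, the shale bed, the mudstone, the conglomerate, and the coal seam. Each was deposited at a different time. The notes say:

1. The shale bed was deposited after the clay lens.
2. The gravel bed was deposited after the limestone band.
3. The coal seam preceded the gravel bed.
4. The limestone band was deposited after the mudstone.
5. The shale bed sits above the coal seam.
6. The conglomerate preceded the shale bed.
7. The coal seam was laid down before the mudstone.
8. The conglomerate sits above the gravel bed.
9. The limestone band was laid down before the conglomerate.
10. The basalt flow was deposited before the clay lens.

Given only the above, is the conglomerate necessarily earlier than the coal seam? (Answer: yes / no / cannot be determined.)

Tracing the constraints gives the coal seam → the gravel bed → the conglomerate, so the coal seam must come before the conglomerate.
That means the conglomerate cannot be before the coal seam.

no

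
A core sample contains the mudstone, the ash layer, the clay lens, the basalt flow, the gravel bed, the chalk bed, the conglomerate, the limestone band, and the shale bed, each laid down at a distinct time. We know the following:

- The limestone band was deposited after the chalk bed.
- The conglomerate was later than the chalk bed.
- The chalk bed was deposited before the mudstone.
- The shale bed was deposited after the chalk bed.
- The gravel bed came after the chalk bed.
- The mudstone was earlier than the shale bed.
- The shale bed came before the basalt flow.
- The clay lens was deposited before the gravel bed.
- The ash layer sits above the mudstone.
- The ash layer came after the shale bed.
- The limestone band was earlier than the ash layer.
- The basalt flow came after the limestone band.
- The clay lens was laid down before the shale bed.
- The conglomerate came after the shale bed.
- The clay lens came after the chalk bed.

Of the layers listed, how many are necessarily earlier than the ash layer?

Directly stated before the ash layer: the limestone band, the mudstone, and the shale bed.
The chalk bed reaches the ash layer via the chalk bed → the shale bed → the ash layer.
The clay lens reaches the ash layer via the clay lens → the shale bed → the ash layer.
No chain forces the basalt flow (or any of the others) ahead of the ash layer.
That's the chalk bed, the clay lens, the limestone band, the mudstone, and the shale bed — 5 in all.

5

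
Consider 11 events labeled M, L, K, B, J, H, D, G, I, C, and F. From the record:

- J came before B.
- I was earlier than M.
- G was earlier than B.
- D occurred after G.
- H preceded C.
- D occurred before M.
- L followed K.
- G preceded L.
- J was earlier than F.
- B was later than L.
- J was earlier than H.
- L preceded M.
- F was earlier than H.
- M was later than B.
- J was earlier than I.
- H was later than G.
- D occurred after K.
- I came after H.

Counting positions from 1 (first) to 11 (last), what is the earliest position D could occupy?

3

G and K must both come before D — 2 forced predecessors.
Nothing else is forced ahead of D, so its earliest slot is position 2 + 1 = 3.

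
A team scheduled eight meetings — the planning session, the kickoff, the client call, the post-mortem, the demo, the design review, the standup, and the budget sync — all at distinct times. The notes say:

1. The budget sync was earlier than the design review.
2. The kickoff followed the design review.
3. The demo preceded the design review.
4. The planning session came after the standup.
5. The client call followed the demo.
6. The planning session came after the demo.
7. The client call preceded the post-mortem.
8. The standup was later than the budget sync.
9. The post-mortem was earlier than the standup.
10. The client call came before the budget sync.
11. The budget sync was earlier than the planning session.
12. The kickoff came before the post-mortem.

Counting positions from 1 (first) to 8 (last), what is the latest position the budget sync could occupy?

3

The budget sync must come before the design review, the kickoff, the planning session, the post-mortem, and the standup — 5 meetings forced after it.
Everything else can be placed before the budget sync in some valid order, so the budget sync can sit as late as position 8 − 5 = 3.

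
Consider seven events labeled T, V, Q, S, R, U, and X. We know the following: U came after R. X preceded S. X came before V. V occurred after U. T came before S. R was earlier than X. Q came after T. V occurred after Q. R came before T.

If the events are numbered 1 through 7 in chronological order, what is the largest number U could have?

6

U must come before V — 1 event forced after it.
Everything else can be placed before U in some valid order, so U can sit as late as position 7 − 1 = 6.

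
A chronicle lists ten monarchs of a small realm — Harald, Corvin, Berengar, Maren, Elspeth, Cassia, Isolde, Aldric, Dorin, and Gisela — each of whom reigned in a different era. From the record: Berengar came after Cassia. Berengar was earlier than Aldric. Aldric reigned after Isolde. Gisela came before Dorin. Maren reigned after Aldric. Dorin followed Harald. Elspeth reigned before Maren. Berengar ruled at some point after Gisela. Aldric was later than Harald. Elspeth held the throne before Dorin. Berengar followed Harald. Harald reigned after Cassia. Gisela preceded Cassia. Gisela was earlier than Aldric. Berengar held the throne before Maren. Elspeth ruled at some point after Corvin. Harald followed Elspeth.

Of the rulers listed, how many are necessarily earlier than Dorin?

5

Directly stated before Dorin: Elspeth, Gisela, and Harald.
Cassia reaches Dorin via Cassia → Harald → Dorin.
Corvin reaches Dorin via Corvin → Elspeth → Dorin.
That's Cassia, Corvin, Elspeth, Gisela, and Harald — 5 in all.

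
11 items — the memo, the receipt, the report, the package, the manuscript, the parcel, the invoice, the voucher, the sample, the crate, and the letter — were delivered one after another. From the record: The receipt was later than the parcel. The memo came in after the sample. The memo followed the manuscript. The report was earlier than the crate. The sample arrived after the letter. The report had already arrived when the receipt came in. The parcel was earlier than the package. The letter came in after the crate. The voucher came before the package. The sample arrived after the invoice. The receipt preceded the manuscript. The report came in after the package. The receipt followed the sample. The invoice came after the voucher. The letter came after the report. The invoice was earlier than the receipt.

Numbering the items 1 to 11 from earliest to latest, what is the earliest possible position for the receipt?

The crate, the invoice, the letter, the package, the parcel, the report, the sample, and the voucher must all come before the receipt — 8 forced predecessors.
Nothing else is forced ahead of the receipt, so its earliest slot is position 8 + 1 = 9.

9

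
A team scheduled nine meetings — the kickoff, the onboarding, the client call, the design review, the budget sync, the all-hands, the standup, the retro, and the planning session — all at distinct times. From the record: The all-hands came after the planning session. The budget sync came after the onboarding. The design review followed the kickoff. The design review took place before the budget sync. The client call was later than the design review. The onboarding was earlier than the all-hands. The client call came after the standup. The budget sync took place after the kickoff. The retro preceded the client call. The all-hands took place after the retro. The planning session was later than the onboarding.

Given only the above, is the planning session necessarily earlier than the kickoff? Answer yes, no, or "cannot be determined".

No chain of stated constraints runs from the planning session to the kickoff, and none runs from the kickoff to the planning session either.
So the relative order of the planning session and the kickoff is not fixed by the given facts.

cannot be determined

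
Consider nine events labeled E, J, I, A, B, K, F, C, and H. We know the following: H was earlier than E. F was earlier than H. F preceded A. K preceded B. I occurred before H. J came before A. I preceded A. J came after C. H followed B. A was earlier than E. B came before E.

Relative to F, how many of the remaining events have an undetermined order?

Forced after F: A, E, and H.
That leaves B, C, I, J, and K with no forced order relative to F — 5.

5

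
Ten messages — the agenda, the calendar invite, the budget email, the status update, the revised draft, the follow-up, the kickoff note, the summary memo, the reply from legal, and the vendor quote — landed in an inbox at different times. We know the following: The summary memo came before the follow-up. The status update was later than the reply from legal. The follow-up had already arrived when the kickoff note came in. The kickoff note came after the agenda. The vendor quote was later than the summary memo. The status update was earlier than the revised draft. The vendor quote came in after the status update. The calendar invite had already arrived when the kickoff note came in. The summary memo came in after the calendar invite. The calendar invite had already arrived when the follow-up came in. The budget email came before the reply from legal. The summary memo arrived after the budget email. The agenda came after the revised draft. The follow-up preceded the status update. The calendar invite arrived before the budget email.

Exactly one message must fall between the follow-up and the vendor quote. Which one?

Tracing the constraints gives the follow-up → the status update → the vendor quote, so the status update sits after the follow-up and before the vendor quote.
No other message is forced both after the follow-up and before the vendor quote.

the status update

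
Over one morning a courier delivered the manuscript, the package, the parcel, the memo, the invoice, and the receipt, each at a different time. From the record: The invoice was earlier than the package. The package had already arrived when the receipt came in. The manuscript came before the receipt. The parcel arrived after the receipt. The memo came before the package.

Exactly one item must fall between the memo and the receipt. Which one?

the package

Tracing the constraints gives the memo → the package → the receipt, so the package sits after the memo and before the receipt.
No other item is forced both after the memo and before the receipt.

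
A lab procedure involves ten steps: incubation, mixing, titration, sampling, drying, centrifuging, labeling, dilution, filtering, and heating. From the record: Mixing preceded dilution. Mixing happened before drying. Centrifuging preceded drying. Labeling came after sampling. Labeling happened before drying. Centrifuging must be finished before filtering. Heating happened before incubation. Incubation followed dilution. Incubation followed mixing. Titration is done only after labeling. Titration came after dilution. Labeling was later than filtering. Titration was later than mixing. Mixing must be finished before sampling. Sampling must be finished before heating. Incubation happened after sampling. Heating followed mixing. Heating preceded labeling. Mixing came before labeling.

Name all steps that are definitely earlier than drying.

centrifuging, filtering, heating, labeling, mixing, sampling

Directly stated before drying: centrifuging, labeling, and mixing.
Filtering reaches drying via filtering → labeling → drying.
Heating reaches drying via heating → labeling → drying.
Sampling reaches drying via sampling → labeling → drying.
No chain forces dilution (or any of the others) ahead of drying.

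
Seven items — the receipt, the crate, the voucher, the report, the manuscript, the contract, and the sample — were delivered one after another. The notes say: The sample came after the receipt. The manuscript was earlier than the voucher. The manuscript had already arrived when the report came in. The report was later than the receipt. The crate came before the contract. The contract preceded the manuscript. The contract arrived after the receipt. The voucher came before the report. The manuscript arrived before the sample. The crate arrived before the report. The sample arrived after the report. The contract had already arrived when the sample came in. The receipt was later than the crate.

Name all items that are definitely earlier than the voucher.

the contract, the crate, the manuscript, the receipt

Directly stated before the voucher: the manuscript.
The contract reaches the voucher via the contract → the manuscript → the voucher.
The crate reaches the voucher via the crate → the contract → the manuscript → the voucher.
The receipt reaches the voucher via the receipt → the contract → the manuscript → the voucher.
No chain forces the report (or any of the others) ahead of the voucher.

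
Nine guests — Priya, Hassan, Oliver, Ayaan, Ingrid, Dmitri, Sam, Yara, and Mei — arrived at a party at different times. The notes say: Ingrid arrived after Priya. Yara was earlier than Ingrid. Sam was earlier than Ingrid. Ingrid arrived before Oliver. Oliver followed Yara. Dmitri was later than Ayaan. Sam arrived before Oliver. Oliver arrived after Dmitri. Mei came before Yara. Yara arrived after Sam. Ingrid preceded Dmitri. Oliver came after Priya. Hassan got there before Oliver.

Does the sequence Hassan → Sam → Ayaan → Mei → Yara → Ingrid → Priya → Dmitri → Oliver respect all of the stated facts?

The constraints require Priya before Ingrid, but in the proposed sequence Ingrid appears ahead of Priya. That one violation is enough.

no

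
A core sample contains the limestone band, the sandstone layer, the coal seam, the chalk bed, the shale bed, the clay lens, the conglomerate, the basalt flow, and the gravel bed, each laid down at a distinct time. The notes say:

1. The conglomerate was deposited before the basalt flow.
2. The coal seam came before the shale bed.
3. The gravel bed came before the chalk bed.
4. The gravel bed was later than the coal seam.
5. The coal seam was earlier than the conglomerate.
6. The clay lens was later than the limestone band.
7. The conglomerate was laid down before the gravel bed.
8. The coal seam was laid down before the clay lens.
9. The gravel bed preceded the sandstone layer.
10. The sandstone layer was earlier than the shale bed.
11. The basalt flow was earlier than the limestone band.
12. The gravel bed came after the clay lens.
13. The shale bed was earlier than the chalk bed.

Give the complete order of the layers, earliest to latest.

the coal seam, the conglomerate, the basalt flow, the limestone band, the clay lens, the gravel bed, the sandstone layer, the shale bed, the chalk bed

The constraints fix every adjacent pair, so only one ordering works:
the coal seam → the conglomerate → the basalt flow → the limestone band → the clay lens → the gravel bed → the sandstone layer → the shale bed → the chalk bed.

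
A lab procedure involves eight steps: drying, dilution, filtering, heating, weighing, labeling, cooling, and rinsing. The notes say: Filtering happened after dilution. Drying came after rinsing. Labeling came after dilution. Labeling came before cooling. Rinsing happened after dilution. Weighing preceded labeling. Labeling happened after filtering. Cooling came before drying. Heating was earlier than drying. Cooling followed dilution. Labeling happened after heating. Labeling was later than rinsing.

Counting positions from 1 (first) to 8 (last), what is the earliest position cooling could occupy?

Dilution, filtering, heating, labeling, rinsing, and weighing must all come before cooling — 6 forced predecessors.
Nothing else is forced ahead of cooling, so its earliest slot is position 6 + 1 = 7.

7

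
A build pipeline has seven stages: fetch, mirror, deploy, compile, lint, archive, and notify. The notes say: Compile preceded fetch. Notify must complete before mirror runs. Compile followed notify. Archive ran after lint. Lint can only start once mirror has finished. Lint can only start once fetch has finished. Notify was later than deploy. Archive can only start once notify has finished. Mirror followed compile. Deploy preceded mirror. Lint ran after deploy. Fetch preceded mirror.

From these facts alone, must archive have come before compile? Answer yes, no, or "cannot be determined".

Tracing the constraints gives compile → fetch → lint → archive, so compile must come before archive.
That means archive cannot be before compile.

no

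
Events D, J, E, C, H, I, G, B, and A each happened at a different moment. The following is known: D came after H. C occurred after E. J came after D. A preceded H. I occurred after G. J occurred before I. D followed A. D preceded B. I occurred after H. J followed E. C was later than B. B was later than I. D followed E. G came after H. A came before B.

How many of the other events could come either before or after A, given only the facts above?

Forced after A: B, C, D, G, H, I, and J.
That leaves E with no forced order relative to A — 1.

1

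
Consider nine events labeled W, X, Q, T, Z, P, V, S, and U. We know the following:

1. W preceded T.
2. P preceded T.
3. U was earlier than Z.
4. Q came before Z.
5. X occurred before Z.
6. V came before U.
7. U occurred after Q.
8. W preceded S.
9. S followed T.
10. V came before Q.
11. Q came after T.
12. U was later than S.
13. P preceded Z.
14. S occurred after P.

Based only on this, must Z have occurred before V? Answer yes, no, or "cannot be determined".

no

Tracing the constraints gives V → U → Z, so V must come before Z.
That means Z cannot be before V.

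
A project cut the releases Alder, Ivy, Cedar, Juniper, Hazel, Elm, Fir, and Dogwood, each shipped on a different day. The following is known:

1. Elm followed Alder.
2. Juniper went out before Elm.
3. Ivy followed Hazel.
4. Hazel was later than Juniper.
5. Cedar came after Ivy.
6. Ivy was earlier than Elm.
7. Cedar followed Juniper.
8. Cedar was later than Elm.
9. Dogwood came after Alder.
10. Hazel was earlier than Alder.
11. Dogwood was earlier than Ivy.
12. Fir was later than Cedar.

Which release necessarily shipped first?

Juniper

Juniper has a chain of constraints placing it before every other release, so Juniper must be first.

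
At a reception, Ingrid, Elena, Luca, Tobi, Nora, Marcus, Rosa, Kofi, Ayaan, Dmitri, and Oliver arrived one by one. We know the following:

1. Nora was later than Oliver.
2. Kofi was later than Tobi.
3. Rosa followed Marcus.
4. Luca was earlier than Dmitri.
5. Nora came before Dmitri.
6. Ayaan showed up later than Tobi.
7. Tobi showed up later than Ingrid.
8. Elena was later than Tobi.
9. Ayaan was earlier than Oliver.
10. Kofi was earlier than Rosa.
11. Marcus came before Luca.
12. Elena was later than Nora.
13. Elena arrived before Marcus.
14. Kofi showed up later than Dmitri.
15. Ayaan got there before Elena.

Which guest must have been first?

Ingrid

Ingrid has a chain of constraints placing them before every other guest, so Ingrid must be first.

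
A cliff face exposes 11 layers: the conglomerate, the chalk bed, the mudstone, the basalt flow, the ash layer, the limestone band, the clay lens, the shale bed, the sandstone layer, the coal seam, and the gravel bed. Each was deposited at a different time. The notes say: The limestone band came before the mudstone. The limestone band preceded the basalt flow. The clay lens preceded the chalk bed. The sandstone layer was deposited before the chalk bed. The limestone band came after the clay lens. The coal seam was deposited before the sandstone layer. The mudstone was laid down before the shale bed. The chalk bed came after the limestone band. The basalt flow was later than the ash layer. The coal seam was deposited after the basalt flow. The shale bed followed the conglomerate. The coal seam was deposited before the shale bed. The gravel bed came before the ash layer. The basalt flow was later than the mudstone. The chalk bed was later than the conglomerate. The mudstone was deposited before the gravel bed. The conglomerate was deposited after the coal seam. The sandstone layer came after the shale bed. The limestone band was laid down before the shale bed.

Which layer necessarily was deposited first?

The clay lens has a chain of constraints placing it before every other layer, so the clay lens must be first.

the clay lens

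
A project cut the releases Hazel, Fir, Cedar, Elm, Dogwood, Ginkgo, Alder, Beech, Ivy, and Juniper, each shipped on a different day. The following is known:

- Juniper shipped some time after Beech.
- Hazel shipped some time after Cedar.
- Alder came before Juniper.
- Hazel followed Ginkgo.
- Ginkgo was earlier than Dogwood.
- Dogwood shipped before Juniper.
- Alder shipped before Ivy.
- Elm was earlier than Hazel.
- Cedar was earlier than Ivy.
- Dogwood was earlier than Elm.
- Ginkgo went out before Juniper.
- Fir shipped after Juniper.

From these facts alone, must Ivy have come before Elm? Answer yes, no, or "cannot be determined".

No chain of stated constraints runs from Ivy to Elm, and none runs from Elm to Ivy either.
So the relative order of Ivy and Elm is not fixed by the given facts.

cannot be determined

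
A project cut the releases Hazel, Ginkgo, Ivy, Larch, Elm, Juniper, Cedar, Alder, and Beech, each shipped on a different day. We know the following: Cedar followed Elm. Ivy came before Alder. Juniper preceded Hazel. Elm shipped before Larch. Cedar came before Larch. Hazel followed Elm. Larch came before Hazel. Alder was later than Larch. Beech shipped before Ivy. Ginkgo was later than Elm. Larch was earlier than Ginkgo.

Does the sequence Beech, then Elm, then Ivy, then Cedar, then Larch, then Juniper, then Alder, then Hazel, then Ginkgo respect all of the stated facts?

Check each stated constraint against the proposed order — e.g. Elm is ahead of Hazel; Elm is ahead of Ginkgo. Every pair is in the required order; nothing is violated.

yes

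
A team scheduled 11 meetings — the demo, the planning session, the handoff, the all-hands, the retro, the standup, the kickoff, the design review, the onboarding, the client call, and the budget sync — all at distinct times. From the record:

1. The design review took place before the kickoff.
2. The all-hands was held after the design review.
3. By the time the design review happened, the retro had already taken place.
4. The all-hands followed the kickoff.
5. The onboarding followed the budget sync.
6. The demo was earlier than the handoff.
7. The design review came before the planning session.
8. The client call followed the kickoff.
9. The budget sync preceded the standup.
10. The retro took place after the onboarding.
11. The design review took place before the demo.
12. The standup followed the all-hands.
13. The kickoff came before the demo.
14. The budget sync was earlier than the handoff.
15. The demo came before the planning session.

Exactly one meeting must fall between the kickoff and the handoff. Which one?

Tracing the constraints gives the kickoff → the demo → the handoff, so the demo sits after the kickoff and before the handoff.
No other meeting is forced both after the kickoff and before the handoff.

the demo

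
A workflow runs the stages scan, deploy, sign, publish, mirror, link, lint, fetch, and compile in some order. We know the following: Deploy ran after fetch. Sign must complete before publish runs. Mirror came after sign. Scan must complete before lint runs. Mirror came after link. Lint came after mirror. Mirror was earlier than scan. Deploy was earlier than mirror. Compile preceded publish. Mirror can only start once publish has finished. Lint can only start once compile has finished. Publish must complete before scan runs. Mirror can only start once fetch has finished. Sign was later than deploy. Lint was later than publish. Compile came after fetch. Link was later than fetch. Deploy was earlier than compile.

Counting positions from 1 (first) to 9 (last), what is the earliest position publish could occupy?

5

Compile, deploy, fetch, and sign must all come before publish — 4 forced predecessors.
Nothing else is forced ahead of publish, so its earliest slot is position 4 + 1 = 5.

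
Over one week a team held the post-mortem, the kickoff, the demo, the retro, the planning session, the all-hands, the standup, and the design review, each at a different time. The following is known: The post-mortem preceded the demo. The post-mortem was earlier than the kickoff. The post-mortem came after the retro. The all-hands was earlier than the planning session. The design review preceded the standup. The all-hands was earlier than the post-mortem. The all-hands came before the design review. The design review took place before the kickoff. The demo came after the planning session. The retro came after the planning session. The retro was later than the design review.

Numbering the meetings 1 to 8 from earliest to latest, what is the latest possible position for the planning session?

The planning session must come before the demo, the kickoff, the post-mortem, and the retro — 4 meetings forced after it.
Everything else can be placed before the planning session in some valid order, so the planning session can sit as late as position 8 − 4 = 4.

4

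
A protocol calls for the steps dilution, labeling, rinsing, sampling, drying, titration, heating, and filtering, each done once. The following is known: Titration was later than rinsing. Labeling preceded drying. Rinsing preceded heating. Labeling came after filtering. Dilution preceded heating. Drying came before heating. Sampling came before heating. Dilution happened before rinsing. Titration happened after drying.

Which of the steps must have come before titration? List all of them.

dilution, drying, filtering, labeling, rinsing

Directly stated before titration: drying and rinsing.
Dilution reaches titration via dilution → rinsing → titration.
Filtering reaches titration via filtering → labeling → drying → titration.
Labeling reaches titration via labeling → drying → titration.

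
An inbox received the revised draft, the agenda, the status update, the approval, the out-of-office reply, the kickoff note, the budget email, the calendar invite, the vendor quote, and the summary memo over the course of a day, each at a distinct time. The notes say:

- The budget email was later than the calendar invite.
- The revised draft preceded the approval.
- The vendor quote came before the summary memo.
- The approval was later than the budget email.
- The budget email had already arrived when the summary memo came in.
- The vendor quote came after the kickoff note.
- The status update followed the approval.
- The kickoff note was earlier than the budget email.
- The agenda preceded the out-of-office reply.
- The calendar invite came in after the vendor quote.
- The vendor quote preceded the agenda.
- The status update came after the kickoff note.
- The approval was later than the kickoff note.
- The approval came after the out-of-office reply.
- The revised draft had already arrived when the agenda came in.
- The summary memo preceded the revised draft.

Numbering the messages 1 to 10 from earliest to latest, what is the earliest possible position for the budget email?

4

The calendar invite, the kickoff note, and the vendor quote must all come before the budget email — 3 forced predecessors.
Nothing else is forced ahead of the budget email, so its earliest slot is position 3 + 1 = 4.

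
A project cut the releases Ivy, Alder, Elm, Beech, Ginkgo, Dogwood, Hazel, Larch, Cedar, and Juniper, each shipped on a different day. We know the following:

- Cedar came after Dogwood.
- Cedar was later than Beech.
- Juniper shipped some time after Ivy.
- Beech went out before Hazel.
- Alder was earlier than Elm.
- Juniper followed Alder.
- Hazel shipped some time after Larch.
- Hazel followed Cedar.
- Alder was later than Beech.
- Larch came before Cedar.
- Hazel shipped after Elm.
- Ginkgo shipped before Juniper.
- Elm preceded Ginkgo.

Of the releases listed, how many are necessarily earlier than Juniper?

Directly stated before Juniper: Alder, Ginkgo, and Ivy.
Beech reaches Juniper via Beech → Alder → Juniper.
Elm reaches Juniper via Elm → Ginkgo → Juniper.
No chain forces Larch (or any of the others) ahead of Juniper.
That's Alder, Beech, Elm, Ginkgo, and Ivy — 5 in all.

5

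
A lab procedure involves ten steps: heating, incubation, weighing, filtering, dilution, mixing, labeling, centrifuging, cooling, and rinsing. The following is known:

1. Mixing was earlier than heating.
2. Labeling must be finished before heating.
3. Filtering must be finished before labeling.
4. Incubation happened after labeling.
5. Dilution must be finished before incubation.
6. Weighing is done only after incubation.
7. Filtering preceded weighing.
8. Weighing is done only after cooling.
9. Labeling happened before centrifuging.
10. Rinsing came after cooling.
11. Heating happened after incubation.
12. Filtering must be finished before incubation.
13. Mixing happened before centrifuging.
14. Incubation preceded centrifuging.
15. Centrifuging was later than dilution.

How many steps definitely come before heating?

5

Directly stated before heating: incubation, labeling, and mixing.
Dilution reaches heating via dilution → incubation → heating.
Filtering reaches heating via filtering → labeling → heating.
That's dilution, filtering, incubation, labeling, and mixing — 5 in all.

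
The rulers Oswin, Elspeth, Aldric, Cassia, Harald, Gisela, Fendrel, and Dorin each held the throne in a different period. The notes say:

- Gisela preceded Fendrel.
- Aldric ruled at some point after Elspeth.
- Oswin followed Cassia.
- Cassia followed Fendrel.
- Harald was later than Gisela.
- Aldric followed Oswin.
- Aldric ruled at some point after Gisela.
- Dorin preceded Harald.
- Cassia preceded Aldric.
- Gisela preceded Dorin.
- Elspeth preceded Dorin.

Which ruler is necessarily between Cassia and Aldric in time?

Oswin

Tracing the constraints gives Cassia → Oswin → Aldric, so Oswin sits after Cassia and before Aldric.
No other ruler is forced both after Cassia and before Aldric.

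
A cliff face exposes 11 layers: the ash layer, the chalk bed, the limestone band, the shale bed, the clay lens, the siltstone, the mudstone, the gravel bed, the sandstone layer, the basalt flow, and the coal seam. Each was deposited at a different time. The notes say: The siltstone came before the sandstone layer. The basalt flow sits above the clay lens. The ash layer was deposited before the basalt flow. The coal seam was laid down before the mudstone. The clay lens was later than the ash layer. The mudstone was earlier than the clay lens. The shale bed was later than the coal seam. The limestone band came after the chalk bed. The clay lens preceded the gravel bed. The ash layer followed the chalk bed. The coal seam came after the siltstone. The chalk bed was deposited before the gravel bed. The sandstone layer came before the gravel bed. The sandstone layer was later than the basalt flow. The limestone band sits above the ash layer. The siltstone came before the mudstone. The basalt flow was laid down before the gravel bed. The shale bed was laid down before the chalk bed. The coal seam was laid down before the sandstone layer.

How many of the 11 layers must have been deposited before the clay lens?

6

Directly stated before the clay lens: the ash layer and the mudstone.
The chalk bed reaches the clay lens via the chalk bed → the ash layer → the clay lens.
The coal seam reaches the clay lens via the coal seam → the mudstone → the clay lens.
The shale bed reaches the clay lens via the shale bed → the chalk bed → the ash layer → the clay lens.
Likewise the siltstone reaches the clay lens by chaining the stated constraints.
That's the ash layer, the chalk bed, the coal seam, the mudstone, the shale bed, and the siltstone — 6 in all.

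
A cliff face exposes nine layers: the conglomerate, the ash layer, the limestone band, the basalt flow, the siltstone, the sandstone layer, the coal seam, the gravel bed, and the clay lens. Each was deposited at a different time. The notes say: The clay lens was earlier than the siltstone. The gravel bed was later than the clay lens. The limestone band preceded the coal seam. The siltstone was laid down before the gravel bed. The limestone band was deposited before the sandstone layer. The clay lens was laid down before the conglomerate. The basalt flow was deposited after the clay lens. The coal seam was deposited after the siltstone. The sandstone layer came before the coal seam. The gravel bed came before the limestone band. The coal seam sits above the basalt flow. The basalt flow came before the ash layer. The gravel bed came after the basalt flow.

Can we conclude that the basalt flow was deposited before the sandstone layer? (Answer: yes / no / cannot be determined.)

yes

Chain the constraints: the basalt flow → the gravel bed → the limestone band → the sandstone layer. Each link is directly stated, so the basalt flow comes before the sandstone layer.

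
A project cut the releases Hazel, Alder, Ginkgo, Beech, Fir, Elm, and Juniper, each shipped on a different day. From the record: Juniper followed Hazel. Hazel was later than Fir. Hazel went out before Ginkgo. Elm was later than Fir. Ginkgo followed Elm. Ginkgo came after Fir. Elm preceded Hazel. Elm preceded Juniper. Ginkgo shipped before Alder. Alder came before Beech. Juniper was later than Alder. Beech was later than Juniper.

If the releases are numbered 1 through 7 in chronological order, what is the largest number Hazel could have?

3

Hazel must come before Alder, Beech, Ginkgo, and Juniper — 4 releases forced after it.
Everything else can be placed before Hazel in some valid order, so Hazel can sit as late as position 7 − 4 = 3.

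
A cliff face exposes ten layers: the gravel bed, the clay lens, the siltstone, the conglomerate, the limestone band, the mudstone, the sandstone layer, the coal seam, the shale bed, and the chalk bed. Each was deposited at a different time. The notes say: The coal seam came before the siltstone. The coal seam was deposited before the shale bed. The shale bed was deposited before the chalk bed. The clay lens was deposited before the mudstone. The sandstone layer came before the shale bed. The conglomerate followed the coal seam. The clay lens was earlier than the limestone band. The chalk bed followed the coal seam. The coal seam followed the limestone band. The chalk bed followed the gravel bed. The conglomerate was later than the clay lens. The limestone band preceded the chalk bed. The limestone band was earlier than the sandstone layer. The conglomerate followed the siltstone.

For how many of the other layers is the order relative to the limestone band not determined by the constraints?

2

Forced before the limestone band: the clay lens; forced after the limestone band: the chalk bed, the coal seam, the conglomerate, the sandstone layer, the shale bed, and the siltstone.
That leaves the gravel bed and the mudstone with no forced order relative to the limestone band — 2.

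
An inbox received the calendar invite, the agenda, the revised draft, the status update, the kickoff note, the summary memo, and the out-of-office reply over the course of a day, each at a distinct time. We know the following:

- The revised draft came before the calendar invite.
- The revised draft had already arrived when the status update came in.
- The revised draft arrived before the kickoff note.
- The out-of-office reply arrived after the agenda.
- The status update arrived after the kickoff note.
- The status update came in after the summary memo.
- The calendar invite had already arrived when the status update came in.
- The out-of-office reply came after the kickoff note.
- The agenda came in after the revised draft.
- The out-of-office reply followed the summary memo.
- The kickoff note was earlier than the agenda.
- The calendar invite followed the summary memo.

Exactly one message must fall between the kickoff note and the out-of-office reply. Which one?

Tracing the constraints gives the kickoff note → the agenda → the out-of-office reply, so the agenda sits after the kickoff note and before the out-of-office reply.
No other message is forced both after the kickoff note and before the out-of-office reply.

the agenda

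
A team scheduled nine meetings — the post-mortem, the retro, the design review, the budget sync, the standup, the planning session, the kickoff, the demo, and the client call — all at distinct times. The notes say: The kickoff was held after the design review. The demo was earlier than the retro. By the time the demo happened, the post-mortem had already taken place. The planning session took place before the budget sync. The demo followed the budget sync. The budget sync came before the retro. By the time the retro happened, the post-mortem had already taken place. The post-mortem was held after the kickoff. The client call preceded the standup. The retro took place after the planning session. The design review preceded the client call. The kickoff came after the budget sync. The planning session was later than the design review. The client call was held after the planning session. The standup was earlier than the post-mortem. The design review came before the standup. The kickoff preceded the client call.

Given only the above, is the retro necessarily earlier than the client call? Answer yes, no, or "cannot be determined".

no

Tracing the constraints gives the client call → the standup → the post-mortem → the retro, so the client call must come before the retro.
That means the retro cannot be before the client call.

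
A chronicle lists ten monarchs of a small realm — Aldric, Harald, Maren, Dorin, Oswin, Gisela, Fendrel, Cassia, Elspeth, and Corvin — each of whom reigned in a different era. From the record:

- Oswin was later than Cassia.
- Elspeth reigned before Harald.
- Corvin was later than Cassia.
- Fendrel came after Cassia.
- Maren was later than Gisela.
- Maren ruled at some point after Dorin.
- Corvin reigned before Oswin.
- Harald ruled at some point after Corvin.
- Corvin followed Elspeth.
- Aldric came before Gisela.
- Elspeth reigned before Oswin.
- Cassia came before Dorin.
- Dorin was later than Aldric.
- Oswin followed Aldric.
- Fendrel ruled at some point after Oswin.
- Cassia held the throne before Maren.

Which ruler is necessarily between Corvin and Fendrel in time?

Tracing the constraints gives Corvin → Oswin → Fendrel, so Oswin sits after Corvin and before Fendrel.
No other ruler is forced both after Corvin and before Fendrel.

Oswin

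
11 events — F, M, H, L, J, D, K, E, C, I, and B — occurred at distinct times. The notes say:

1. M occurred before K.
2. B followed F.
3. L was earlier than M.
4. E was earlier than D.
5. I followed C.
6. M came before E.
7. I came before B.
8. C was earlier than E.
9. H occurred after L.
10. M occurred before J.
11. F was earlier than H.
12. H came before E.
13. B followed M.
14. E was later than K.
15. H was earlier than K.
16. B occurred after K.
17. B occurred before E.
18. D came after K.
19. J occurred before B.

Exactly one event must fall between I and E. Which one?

Tracing the constraints gives I → B → E, so B sits after I and before E.
No other event is forced both after I and before E.

B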